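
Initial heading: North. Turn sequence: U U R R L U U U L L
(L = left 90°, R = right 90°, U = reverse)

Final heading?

Answer: Final heading: East

Derivation:
Start: North
  U (U-turn (180°)) -> South
  U (U-turn (180°)) -> North
  R (right (90° clockwise)) -> East
  R (right (90° clockwise)) -> South
  L (left (90° counter-clockwise)) -> East
  U (U-turn (180°)) -> West
  U (U-turn (180°)) -> East
  U (U-turn (180°)) -> West
  L (left (90° counter-clockwise)) -> South
  L (left (90° counter-clockwise)) -> East
Final: East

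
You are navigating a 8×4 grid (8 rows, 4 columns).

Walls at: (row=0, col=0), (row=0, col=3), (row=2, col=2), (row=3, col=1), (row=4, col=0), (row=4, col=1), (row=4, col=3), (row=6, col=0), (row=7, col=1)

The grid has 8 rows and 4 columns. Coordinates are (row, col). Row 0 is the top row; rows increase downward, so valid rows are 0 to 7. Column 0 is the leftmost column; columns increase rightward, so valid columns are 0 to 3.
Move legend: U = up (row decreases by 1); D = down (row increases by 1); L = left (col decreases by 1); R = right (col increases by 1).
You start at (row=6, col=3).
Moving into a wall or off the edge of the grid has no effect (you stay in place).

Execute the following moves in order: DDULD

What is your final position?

Answer: Final position: (row=7, col=2)

Derivation:
Start: (row=6, col=3)
  D (down): (row=6, col=3) -> (row=7, col=3)
  D (down): blocked, stay at (row=7, col=3)
  U (up): (row=7, col=3) -> (row=6, col=3)
  L (left): (row=6, col=3) -> (row=6, col=2)
  D (down): (row=6, col=2) -> (row=7, col=2)
Final: (row=7, col=2)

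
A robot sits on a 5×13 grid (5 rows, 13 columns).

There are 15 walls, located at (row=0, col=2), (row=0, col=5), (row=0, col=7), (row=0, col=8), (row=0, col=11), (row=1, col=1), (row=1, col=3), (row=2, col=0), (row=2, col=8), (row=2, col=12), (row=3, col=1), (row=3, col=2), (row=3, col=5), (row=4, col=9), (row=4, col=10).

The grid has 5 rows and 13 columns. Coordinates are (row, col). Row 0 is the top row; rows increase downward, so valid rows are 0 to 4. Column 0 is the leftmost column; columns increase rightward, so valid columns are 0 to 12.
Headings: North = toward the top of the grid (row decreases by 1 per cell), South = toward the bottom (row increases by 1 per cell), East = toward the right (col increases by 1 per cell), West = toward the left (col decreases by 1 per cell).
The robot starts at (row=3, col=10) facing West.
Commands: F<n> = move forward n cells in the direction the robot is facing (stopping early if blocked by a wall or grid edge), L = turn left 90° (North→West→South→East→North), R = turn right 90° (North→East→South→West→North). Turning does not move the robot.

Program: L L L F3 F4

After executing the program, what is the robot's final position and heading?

Answer: Final position: (row=0, col=10), facing North

Derivation:
Start: (row=3, col=10), facing West
  L: turn left, now facing South
  L: turn left, now facing East
  L: turn left, now facing North
  F3: move forward 3, now at (row=0, col=10)
  F4: move forward 0/4 (blocked), now at (row=0, col=10)
Final: (row=0, col=10), facing North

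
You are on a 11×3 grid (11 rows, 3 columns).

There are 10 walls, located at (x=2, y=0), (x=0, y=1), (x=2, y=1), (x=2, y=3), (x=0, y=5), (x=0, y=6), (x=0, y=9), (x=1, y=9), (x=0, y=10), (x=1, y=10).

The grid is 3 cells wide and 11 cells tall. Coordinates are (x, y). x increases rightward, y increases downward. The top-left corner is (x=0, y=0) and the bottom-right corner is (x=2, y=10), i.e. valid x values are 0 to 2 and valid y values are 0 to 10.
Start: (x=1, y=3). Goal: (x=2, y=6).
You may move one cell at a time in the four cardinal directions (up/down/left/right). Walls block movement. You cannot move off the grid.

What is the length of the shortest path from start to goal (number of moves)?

BFS from (x=1, y=3) until reaching (x=2, y=6):
  Distance 0: (x=1, y=3)
  Distance 1: (x=1, y=2), (x=0, y=3), (x=1, y=4)
  Distance 2: (x=1, y=1), (x=0, y=2), (x=2, y=2), (x=0, y=4), (x=2, y=4), (x=1, y=5)
  Distance 3: (x=1, y=0), (x=2, y=5), (x=1, y=6)
  Distance 4: (x=0, y=0), (x=2, y=6), (x=1, y=7)  <- goal reached here
One shortest path (4 moves): (x=1, y=3) -> (x=1, y=4) -> (x=2, y=4) -> (x=2, y=5) -> (x=2, y=6)

Answer: Shortest path length: 4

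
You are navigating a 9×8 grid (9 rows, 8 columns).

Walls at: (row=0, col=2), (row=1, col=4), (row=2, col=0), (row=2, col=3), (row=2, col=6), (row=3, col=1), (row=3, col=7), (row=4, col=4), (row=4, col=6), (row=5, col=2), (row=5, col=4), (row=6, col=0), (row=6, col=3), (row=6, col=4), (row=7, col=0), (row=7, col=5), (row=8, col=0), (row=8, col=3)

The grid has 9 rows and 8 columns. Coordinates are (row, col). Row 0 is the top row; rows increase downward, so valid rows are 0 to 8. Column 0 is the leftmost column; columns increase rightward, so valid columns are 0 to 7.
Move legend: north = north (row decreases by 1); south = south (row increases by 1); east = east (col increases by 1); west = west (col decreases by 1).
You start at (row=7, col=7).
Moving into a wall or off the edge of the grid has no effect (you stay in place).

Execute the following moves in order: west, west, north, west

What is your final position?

Start: (row=7, col=7)
  west (west): (row=7, col=7) -> (row=7, col=6)
  west (west): blocked, stay at (row=7, col=6)
  north (north): (row=7, col=6) -> (row=6, col=6)
  west (west): (row=6, col=6) -> (row=6, col=5)
Final: (row=6, col=5)

Answer: Final position: (row=6, col=5)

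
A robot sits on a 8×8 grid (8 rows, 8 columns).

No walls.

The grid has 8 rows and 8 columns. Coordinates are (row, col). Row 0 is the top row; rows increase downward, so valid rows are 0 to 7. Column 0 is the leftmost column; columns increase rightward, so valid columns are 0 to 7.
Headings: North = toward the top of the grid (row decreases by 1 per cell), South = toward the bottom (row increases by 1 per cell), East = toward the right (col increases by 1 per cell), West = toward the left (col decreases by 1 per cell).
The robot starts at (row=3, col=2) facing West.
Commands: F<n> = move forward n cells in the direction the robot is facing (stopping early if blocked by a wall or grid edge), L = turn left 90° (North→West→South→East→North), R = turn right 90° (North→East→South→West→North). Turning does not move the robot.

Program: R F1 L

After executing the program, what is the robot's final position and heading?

Start: (row=3, col=2), facing West
  R: turn right, now facing North
  F1: move forward 1, now at (row=2, col=2)
  L: turn left, now facing West
Final: (row=2, col=2), facing West

Answer: Final position: (row=2, col=2), facing West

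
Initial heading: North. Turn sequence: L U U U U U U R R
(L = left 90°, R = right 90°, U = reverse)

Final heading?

Answer: Final heading: East

Derivation:
Start: North
  L (left (90° counter-clockwise)) -> West
  U (U-turn (180°)) -> East
  U (U-turn (180°)) -> West
  U (U-turn (180°)) -> East
  U (U-turn (180°)) -> West
  U (U-turn (180°)) -> East
  U (U-turn (180°)) -> West
  R (right (90° clockwise)) -> North
  R (right (90° clockwise)) -> East
Final: East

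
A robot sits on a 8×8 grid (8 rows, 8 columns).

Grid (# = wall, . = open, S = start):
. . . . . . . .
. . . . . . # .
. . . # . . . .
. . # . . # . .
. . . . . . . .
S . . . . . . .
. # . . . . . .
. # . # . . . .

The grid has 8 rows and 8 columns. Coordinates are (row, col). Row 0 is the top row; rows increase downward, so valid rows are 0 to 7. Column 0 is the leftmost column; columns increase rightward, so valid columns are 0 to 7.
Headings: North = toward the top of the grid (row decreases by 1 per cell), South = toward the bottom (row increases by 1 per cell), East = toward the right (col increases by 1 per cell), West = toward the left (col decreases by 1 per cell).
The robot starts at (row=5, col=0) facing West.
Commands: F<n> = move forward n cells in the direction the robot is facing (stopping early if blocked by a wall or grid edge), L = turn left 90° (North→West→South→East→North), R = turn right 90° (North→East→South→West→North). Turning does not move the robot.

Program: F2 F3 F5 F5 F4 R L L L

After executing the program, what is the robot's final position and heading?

Answer: Final position: (row=5, col=0), facing East

Derivation:
Start: (row=5, col=0), facing West
  F2: move forward 0/2 (blocked), now at (row=5, col=0)
  F3: move forward 0/3 (blocked), now at (row=5, col=0)
  F5: move forward 0/5 (blocked), now at (row=5, col=0)
  F5: move forward 0/5 (blocked), now at (row=5, col=0)
  F4: move forward 0/4 (blocked), now at (row=5, col=0)
  R: turn right, now facing North
  L: turn left, now facing West
  L: turn left, now facing South
  L: turn left, now facing East
Final: (row=5, col=0), facing East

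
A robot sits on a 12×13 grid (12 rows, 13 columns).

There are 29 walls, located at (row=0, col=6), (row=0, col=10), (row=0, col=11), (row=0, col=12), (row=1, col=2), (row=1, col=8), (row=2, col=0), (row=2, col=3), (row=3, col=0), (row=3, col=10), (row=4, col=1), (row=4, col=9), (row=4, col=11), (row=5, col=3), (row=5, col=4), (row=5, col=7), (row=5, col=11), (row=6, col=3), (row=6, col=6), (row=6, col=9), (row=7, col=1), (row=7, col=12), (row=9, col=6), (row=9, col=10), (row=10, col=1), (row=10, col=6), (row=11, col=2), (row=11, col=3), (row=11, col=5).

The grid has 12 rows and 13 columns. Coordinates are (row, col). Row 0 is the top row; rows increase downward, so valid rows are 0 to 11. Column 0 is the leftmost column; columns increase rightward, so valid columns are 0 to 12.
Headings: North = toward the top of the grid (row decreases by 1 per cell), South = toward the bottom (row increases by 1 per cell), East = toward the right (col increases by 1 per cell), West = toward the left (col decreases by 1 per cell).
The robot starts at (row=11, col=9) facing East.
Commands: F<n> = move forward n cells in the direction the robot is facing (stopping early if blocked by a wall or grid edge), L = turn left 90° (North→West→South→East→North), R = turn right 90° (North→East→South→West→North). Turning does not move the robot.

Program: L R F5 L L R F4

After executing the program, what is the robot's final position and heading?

Answer: Final position: (row=8, col=12), facing North

Derivation:
Start: (row=11, col=9), facing East
  L: turn left, now facing North
  R: turn right, now facing East
  F5: move forward 3/5 (blocked), now at (row=11, col=12)
  L: turn left, now facing North
  L: turn left, now facing West
  R: turn right, now facing North
  F4: move forward 3/4 (blocked), now at (row=8, col=12)
Final: (row=8, col=12), facing North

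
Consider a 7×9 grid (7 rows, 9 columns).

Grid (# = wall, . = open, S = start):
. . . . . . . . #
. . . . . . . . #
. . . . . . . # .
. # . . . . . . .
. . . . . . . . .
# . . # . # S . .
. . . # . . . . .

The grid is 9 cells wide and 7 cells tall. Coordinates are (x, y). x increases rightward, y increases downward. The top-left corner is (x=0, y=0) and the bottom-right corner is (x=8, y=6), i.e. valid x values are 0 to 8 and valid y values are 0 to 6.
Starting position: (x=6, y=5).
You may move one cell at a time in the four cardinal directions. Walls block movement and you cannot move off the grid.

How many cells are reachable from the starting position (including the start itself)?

Answer: Reachable cells: 55

Derivation:
BFS flood-fill from (x=6, y=5):
  Distance 0: (x=6, y=5)
  Distance 1: (x=6, y=4), (x=7, y=5), (x=6, y=6)
  Distance 2: (x=6, y=3), (x=5, y=4), (x=7, y=4), (x=8, y=5), (x=5, y=6), (x=7, y=6)
  Distance 3: (x=6, y=2), (x=5, y=3), (x=7, y=3), (x=4, y=4), (x=8, y=4), (x=4, y=6), (x=8, y=6)
  Distance 4: (x=6, y=1), (x=5, y=2), (x=4, y=3), (x=8, y=3), (x=3, y=4), (x=4, y=5)
  Distance 5: (x=6, y=0), (x=5, y=1), (x=7, y=1), (x=4, y=2), (x=8, y=2), (x=3, y=3), (x=2, y=4)
  Distance 6: (x=5, y=0), (x=7, y=0), (x=4, y=1), (x=3, y=2), (x=2, y=3), (x=1, y=4), (x=2, y=5)
  Distance 7: (x=4, y=0), (x=3, y=1), (x=2, y=2), (x=0, y=4), (x=1, y=5), (x=2, y=6)
  Distance 8: (x=3, y=0), (x=2, y=1), (x=1, y=2), (x=0, y=3), (x=1, y=6)
  Distance 9: (x=2, y=0), (x=1, y=1), (x=0, y=2), (x=0, y=6)
  Distance 10: (x=1, y=0), (x=0, y=1)
  Distance 11: (x=0, y=0)
Total reachable: 55 (grid has 55 open cells total)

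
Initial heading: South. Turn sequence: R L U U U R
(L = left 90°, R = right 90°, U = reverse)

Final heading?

Answer: Final heading: East

Derivation:
Start: South
  R (right (90° clockwise)) -> West
  L (left (90° counter-clockwise)) -> South
  U (U-turn (180°)) -> North
  U (U-turn (180°)) -> South
  U (U-turn (180°)) -> North
  R (right (90° clockwise)) -> East
Final: East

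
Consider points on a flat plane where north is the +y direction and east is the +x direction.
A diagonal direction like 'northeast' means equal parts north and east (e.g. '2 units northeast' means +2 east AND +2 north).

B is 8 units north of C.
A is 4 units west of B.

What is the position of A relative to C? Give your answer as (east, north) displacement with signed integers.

Place C at the origin (east=0, north=0).
  B is 8 units north of C: delta (east=+0, north=+8); B at (east=0, north=8).
  A is 4 units west of B: delta (east=-4, north=+0); A at (east=-4, north=8).
Therefore A relative to C: (east=-4, north=8).

Answer: A is at (east=-4, north=8) relative to C.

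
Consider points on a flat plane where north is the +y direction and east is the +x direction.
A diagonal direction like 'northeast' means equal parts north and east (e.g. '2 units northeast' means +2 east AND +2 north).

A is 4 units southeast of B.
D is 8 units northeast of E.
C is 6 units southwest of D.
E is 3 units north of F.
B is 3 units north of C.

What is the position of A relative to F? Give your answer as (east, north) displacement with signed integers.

Place F at the origin (east=0, north=0).
  E is 3 units north of F: delta (east=+0, north=+3); E at (east=0, north=3).
  D is 8 units northeast of E: delta (east=+8, north=+8); D at (east=8, north=11).
  C is 6 units southwest of D: delta (east=-6, north=-6); C at (east=2, north=5).
  B is 3 units north of C: delta (east=+0, north=+3); B at (east=2, north=8).
  A is 4 units southeast of B: delta (east=+4, north=-4); A at (east=6, north=4).
Therefore A relative to F: (east=6, north=4).

Answer: A is at (east=6, north=4) relative to F.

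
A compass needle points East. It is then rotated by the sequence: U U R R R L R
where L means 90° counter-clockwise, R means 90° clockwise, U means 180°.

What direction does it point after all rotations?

Start: East
  U (U-turn (180°)) -> West
  U (U-turn (180°)) -> East
  R (right (90° clockwise)) -> South
  R (right (90° clockwise)) -> West
  R (right (90° clockwise)) -> North
  L (left (90° counter-clockwise)) -> West
  R (right (90° clockwise)) -> North
Final: North

Answer: Final heading: North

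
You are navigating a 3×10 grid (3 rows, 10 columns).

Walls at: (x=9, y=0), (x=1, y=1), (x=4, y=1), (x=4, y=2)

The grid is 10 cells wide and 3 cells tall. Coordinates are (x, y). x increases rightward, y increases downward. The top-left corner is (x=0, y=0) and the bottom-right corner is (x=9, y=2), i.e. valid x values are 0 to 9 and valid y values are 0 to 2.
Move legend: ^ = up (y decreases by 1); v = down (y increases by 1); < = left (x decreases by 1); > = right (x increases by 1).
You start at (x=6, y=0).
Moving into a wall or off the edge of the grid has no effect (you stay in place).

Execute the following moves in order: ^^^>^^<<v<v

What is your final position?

Answer: Final position: (x=5, y=2)

Derivation:
Start: (x=6, y=0)
  [×3]^ (up): blocked, stay at (x=6, y=0)
  > (right): (x=6, y=0) -> (x=7, y=0)
  ^ (up): blocked, stay at (x=7, y=0)
  ^ (up): blocked, stay at (x=7, y=0)
  < (left): (x=7, y=0) -> (x=6, y=0)
  < (left): (x=6, y=0) -> (x=5, y=0)
  v (down): (x=5, y=0) -> (x=5, y=1)
  < (left): blocked, stay at (x=5, y=1)
  v (down): (x=5, y=1) -> (x=5, y=2)
Final: (x=5, y=2)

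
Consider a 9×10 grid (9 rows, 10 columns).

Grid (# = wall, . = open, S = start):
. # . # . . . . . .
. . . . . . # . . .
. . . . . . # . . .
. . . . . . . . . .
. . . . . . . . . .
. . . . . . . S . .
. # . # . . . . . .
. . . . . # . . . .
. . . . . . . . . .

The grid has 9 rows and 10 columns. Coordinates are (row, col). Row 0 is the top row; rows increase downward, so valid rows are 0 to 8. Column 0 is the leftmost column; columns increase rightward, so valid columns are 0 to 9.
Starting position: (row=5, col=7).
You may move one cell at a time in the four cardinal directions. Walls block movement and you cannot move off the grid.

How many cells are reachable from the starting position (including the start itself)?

BFS flood-fill from (row=5, col=7):
  Distance 0: (row=5, col=7)
  Distance 1: (row=4, col=7), (row=5, col=6), (row=5, col=8), (row=6, col=7)
  Distance 2: (row=3, col=7), (row=4, col=6), (row=4, col=8), (row=5, col=5), (row=5, col=9), (row=6, col=6), (row=6, col=8), (row=7, col=7)
  Distance 3: (row=2, col=7), (row=3, col=6), (row=3, col=8), (row=4, col=5), (row=4, col=9), (row=5, col=4), (row=6, col=5), (row=6, col=9), (row=7, col=6), (row=7, col=8), (row=8, col=7)
  Distance 4: (row=1, col=7), (row=2, col=8), (row=3, col=5), (row=3, col=9), (row=4, col=4), (row=5, col=3), (row=6, col=4), (row=7, col=9), (row=8, col=6), (row=8, col=8)
  Distance 5: (row=0, col=7), (row=1, col=8), (row=2, col=5), (row=2, col=9), (row=3, col=4), (row=4, col=3), (row=5, col=2), (row=7, col=4), (row=8, col=5), (row=8, col=9)
  Distance 6: (row=0, col=6), (row=0, col=8), (row=1, col=5), (row=1, col=9), (row=2, col=4), (row=3, col=3), (row=4, col=2), (row=5, col=1), (row=6, col=2), (row=7, col=3), (row=8, col=4)
  Distance 7: (row=0, col=5), (row=0, col=9), (row=1, col=4), (row=2, col=3), (row=3, col=2), (row=4, col=1), (row=5, col=0), (row=7, col=2), (row=8, col=3)
  Distance 8: (row=0, col=4), (row=1, col=3), (row=2, col=2), (row=3, col=1), (row=4, col=0), (row=6, col=0), (row=7, col=1), (row=8, col=2)
  Distance 9: (row=1, col=2), (row=2, col=1), (row=3, col=0), (row=7, col=0), (row=8, col=1)
  Distance 10: (row=0, col=2), (row=1, col=1), (row=2, col=0), (row=8, col=0)
  Distance 11: (row=1, col=0)
  Distance 12: (row=0, col=0)
Total reachable: 83 (grid has 83 open cells total)

Answer: Reachable cells: 83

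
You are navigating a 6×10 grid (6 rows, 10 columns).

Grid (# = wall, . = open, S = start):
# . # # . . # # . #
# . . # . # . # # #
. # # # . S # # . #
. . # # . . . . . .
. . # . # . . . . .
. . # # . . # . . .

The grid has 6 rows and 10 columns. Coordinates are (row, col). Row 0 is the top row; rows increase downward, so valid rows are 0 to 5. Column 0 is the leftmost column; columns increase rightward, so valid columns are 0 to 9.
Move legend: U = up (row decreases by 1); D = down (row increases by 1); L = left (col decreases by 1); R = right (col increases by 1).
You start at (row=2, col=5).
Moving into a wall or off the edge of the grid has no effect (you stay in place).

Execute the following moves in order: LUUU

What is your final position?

Answer: Final position: (row=0, col=4)

Derivation:
Start: (row=2, col=5)
  L (left): (row=2, col=5) -> (row=2, col=4)
  U (up): (row=2, col=4) -> (row=1, col=4)
  U (up): (row=1, col=4) -> (row=0, col=4)
  U (up): blocked, stay at (row=0, col=4)
Final: (row=0, col=4)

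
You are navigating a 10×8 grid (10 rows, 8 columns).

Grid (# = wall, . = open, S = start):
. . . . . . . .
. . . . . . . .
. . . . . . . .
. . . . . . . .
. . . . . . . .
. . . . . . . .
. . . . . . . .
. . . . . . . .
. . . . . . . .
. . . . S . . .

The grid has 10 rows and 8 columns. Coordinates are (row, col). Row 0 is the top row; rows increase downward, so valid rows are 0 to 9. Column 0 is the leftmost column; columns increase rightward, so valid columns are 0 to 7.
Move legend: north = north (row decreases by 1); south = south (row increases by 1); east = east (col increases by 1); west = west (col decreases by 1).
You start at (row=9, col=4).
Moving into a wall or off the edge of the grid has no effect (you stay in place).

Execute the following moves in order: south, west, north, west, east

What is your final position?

Start: (row=9, col=4)
  south (south): blocked, stay at (row=9, col=4)
  west (west): (row=9, col=4) -> (row=9, col=3)
  north (north): (row=9, col=3) -> (row=8, col=3)
  west (west): (row=8, col=3) -> (row=8, col=2)
  east (east): (row=8, col=2) -> (row=8, col=3)
Final: (row=8, col=3)

Answer: Final position: (row=8, col=3)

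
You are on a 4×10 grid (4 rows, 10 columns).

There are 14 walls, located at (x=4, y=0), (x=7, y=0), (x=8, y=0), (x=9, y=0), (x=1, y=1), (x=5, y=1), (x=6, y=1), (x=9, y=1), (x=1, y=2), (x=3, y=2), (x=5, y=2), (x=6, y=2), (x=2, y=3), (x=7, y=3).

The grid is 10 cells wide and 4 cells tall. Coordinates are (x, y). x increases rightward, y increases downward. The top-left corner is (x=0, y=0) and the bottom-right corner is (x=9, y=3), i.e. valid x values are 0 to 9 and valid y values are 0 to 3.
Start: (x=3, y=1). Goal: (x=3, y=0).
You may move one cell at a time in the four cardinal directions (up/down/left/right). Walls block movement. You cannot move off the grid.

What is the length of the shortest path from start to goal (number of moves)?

BFS from (x=3, y=1) until reaching (x=3, y=0):
  Distance 0: (x=3, y=1)
  Distance 1: (x=3, y=0), (x=2, y=1), (x=4, y=1)  <- goal reached here
One shortest path (1 moves): (x=3, y=1) -> (x=3, y=0)

Answer: Shortest path length: 1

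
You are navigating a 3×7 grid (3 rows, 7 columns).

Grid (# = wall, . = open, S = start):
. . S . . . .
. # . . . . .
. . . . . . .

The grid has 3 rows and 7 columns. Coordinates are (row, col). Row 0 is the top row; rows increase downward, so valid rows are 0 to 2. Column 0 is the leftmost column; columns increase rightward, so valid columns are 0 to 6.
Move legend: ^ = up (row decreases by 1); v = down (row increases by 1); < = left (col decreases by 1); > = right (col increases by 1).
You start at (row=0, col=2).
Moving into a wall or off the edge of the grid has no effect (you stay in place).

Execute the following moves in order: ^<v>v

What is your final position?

Start: (row=0, col=2)
  ^ (up): blocked, stay at (row=0, col=2)
  < (left): (row=0, col=2) -> (row=0, col=1)
  v (down): blocked, stay at (row=0, col=1)
  > (right): (row=0, col=1) -> (row=0, col=2)
  v (down): (row=0, col=2) -> (row=1, col=2)
Final: (row=1, col=2)

Answer: Final position: (row=1, col=2)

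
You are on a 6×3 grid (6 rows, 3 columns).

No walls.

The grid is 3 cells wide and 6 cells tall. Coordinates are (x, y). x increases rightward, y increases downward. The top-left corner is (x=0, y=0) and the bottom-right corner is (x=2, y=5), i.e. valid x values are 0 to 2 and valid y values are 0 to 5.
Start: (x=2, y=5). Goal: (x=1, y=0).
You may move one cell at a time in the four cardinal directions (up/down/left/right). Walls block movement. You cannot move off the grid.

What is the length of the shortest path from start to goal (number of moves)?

BFS from (x=2, y=5) until reaching (x=1, y=0):
  Distance 0: (x=2, y=5)
  Distance 1: (x=2, y=4), (x=1, y=5)
  Distance 2: (x=2, y=3), (x=1, y=4), (x=0, y=5)
  Distance 3: (x=2, y=2), (x=1, y=3), (x=0, y=4)
  Distance 4: (x=2, y=1), (x=1, y=2), (x=0, y=3)
  Distance 5: (x=2, y=0), (x=1, y=1), (x=0, y=2)
  Distance 6: (x=1, y=0), (x=0, y=1)  <- goal reached here
One shortest path (6 moves): (x=2, y=5) -> (x=1, y=5) -> (x=1, y=4) -> (x=1, y=3) -> (x=1, y=2) -> (x=1, y=1) -> (x=1, y=0)

Answer: Shortest path length: 6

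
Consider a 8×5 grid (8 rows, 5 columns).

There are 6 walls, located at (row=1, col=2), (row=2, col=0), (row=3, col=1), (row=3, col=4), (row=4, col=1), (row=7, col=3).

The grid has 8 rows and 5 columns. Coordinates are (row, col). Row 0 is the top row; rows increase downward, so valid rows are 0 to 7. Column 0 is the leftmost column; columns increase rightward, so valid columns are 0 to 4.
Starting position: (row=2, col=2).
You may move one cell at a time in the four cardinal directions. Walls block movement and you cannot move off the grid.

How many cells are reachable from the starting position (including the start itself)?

BFS flood-fill from (row=2, col=2):
  Distance 0: (row=2, col=2)
  Distance 1: (row=2, col=1), (row=2, col=3), (row=3, col=2)
  Distance 2: (row=1, col=1), (row=1, col=3), (row=2, col=4), (row=3, col=3), (row=4, col=2)
  Distance 3: (row=0, col=1), (row=0, col=3), (row=1, col=0), (row=1, col=4), (row=4, col=3), (row=5, col=2)
  Distance 4: (row=0, col=0), (row=0, col=2), (row=0, col=4), (row=4, col=4), (row=5, col=1), (row=5, col=3), (row=6, col=2)
  Distance 5: (row=5, col=0), (row=5, col=4), (row=6, col=1), (row=6, col=3), (row=7, col=2)
  Distance 6: (row=4, col=0), (row=6, col=0), (row=6, col=4), (row=7, col=1)
  Distance 7: (row=3, col=0), (row=7, col=0), (row=7, col=4)
Total reachable: 34 (grid has 34 open cells total)

Answer: Reachable cells: 34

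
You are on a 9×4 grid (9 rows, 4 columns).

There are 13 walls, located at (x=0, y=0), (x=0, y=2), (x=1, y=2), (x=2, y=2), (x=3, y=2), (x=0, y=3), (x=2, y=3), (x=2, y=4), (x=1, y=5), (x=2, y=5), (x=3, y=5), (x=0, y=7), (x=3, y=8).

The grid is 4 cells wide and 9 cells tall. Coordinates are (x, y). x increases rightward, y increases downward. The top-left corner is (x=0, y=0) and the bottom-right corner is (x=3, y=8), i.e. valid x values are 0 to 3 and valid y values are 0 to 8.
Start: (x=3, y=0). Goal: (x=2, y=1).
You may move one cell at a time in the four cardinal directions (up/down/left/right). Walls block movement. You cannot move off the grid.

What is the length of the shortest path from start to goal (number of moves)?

Answer: Shortest path length: 2

Derivation:
BFS from (x=3, y=0) until reaching (x=2, y=1):
  Distance 0: (x=3, y=0)
  Distance 1: (x=2, y=0), (x=3, y=1)
  Distance 2: (x=1, y=0), (x=2, y=1)  <- goal reached here
One shortest path (2 moves): (x=3, y=0) -> (x=2, y=0) -> (x=2, y=1)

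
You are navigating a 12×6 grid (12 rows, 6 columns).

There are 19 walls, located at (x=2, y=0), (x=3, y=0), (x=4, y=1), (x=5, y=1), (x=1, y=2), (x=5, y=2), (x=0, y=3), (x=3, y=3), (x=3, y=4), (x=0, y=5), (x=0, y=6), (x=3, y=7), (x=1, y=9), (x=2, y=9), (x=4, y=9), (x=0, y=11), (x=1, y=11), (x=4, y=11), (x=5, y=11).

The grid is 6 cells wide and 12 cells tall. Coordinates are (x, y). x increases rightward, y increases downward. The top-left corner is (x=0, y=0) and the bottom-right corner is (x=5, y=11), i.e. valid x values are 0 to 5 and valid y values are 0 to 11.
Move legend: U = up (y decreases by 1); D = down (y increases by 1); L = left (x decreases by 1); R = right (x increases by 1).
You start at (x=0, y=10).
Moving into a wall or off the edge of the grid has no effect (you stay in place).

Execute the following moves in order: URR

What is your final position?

Answer: Final position: (x=0, y=9)

Derivation:
Start: (x=0, y=10)
  U (up): (x=0, y=10) -> (x=0, y=9)
  R (right): blocked, stay at (x=0, y=9)
  R (right): blocked, stay at (x=0, y=9)
Final: (x=0, y=9)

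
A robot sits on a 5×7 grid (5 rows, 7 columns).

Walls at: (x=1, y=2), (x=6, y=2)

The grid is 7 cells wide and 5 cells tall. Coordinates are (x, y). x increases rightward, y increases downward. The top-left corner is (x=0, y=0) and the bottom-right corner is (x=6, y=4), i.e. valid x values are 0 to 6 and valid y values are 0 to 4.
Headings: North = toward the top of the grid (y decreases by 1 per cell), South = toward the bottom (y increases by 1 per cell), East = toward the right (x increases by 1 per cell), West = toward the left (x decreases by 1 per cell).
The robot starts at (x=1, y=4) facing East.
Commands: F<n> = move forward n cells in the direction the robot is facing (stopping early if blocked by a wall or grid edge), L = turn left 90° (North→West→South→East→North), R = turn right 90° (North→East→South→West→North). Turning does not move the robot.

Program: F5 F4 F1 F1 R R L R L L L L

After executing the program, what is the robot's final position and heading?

Answer: Final position: (x=6, y=4), facing West

Derivation:
Start: (x=1, y=4), facing East
  F5: move forward 5, now at (x=6, y=4)
  F4: move forward 0/4 (blocked), now at (x=6, y=4)
  F1: move forward 0/1 (blocked), now at (x=6, y=4)
  F1: move forward 0/1 (blocked), now at (x=6, y=4)
  R: turn right, now facing South
  R: turn right, now facing West
  L: turn left, now facing South
  R: turn right, now facing West
  L: turn left, now facing South
  L: turn left, now facing East
  L: turn left, now facing North
  L: turn left, now facing West
Final: (x=6, y=4), facing West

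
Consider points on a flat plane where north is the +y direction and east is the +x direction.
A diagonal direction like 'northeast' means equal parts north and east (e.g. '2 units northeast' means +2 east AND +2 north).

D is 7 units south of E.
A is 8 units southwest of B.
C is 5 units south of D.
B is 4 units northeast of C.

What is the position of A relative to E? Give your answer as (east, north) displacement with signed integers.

Place E at the origin (east=0, north=0).
  D is 7 units south of E: delta (east=+0, north=-7); D at (east=0, north=-7).
  C is 5 units south of D: delta (east=+0, north=-5); C at (east=0, north=-12).
  B is 4 units northeast of C: delta (east=+4, north=+4); B at (east=4, north=-8).
  A is 8 units southwest of B: delta (east=-8, north=-8); A at (east=-4, north=-16).
Therefore A relative to E: (east=-4, north=-16).

Answer: A is at (east=-4, north=-16) relative to E.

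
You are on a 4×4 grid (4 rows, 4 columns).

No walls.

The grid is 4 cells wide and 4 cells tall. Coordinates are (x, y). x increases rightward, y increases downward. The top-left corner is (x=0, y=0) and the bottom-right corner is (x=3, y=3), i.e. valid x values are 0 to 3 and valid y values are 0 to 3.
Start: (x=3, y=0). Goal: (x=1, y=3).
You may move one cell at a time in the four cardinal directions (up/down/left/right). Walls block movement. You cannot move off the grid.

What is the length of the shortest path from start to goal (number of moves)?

Answer: Shortest path length: 5

Derivation:
BFS from (x=3, y=0) until reaching (x=1, y=3):
  Distance 0: (x=3, y=0)
  Distance 1: (x=2, y=0), (x=3, y=1)
  Distance 2: (x=1, y=0), (x=2, y=1), (x=3, y=2)
  Distance 3: (x=0, y=0), (x=1, y=1), (x=2, y=2), (x=3, y=3)
  Distance 4: (x=0, y=1), (x=1, y=2), (x=2, y=3)
  Distance 5: (x=0, y=2), (x=1, y=3)  <- goal reached here
One shortest path (5 moves): (x=3, y=0) -> (x=2, y=0) -> (x=1, y=0) -> (x=1, y=1) -> (x=1, y=2) -> (x=1, y=3)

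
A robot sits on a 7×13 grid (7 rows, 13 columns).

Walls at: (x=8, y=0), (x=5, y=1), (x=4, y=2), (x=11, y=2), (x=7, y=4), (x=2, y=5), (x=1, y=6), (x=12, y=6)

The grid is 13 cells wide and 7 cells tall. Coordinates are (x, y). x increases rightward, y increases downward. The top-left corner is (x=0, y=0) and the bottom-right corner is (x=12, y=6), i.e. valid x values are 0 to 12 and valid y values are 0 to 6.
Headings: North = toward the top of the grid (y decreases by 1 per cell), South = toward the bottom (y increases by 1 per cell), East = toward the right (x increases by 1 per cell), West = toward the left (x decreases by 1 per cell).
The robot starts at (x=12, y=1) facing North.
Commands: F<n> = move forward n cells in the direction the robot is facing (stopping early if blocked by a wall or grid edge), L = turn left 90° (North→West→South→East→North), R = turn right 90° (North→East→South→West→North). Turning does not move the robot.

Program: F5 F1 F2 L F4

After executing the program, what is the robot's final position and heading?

Answer: Final position: (x=9, y=0), facing West

Derivation:
Start: (x=12, y=1), facing North
  F5: move forward 1/5 (blocked), now at (x=12, y=0)
  F1: move forward 0/1 (blocked), now at (x=12, y=0)
  F2: move forward 0/2 (blocked), now at (x=12, y=0)
  L: turn left, now facing West
  F4: move forward 3/4 (blocked), now at (x=9, y=0)
Final: (x=9, y=0), facing West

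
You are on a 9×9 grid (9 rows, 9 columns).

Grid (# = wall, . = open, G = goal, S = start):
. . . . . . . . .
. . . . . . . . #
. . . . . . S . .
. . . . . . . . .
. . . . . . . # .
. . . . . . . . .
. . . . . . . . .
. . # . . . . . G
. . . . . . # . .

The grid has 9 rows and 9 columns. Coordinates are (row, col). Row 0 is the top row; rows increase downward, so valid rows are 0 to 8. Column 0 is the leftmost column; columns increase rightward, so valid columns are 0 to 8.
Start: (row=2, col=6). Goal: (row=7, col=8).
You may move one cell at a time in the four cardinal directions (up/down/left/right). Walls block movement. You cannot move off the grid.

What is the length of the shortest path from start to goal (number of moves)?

BFS from (row=2, col=6) until reaching (row=7, col=8):
  Distance 0: (row=2, col=6)
  Distance 1: (row=1, col=6), (row=2, col=5), (row=2, col=7), (row=3, col=6)
  Distance 2: (row=0, col=6), (row=1, col=5), (row=1, col=7), (row=2, col=4), (row=2, col=8), (row=3, col=5), (row=3, col=7), (row=4, col=6)
  Distance 3: (row=0, col=5), (row=0, col=7), (row=1, col=4), (row=2, col=3), (row=3, col=4), (row=3, col=8), (row=4, col=5), (row=5, col=6)
  Distance 4: (row=0, col=4), (row=0, col=8), (row=1, col=3), (row=2, col=2), (row=3, col=3), (row=4, col=4), (row=4, col=8), (row=5, col=5), (row=5, col=7), (row=6, col=6)
  Distance 5: (row=0, col=3), (row=1, col=2), (row=2, col=1), (row=3, col=2), (row=4, col=3), (row=5, col=4), (row=5, col=8), (row=6, col=5), (row=6, col=7), (row=7, col=6)
  Distance 6: (row=0, col=2), (row=1, col=1), (row=2, col=0), (row=3, col=1), (row=4, col=2), (row=5, col=3), (row=6, col=4), (row=6, col=8), (row=7, col=5), (row=7, col=7)
  Distance 7: (row=0, col=1), (row=1, col=0), (row=3, col=0), (row=4, col=1), (row=5, col=2), (row=6, col=3), (row=7, col=4), (row=7, col=8), (row=8, col=5), (row=8, col=7)  <- goal reached here
One shortest path (7 moves): (row=2, col=6) -> (row=2, col=7) -> (row=2, col=8) -> (row=3, col=8) -> (row=4, col=8) -> (row=5, col=8) -> (row=6, col=8) -> (row=7, col=8)

Answer: Shortest path length: 7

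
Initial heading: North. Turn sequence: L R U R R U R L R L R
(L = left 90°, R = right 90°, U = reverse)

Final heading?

Start: North
  L (left (90° counter-clockwise)) -> West
  R (right (90° clockwise)) -> North
  U (U-turn (180°)) -> South
  R (right (90° clockwise)) -> West
  R (right (90° clockwise)) -> North
  U (U-turn (180°)) -> South
  R (right (90° clockwise)) -> West
  L (left (90° counter-clockwise)) -> South
  R (right (90° clockwise)) -> West
  L (left (90° counter-clockwise)) -> South
  R (right (90° clockwise)) -> West
Final: West

Answer: Final heading: West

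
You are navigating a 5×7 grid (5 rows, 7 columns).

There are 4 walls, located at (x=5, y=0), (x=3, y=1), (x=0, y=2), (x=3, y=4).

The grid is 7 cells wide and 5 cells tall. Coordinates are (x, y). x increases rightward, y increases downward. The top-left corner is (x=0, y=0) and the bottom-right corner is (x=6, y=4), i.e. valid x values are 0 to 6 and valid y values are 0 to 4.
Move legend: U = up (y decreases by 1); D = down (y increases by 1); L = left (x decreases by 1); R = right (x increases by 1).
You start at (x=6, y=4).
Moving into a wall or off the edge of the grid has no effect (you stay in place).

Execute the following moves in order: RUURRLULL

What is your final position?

Start: (x=6, y=4)
  R (right): blocked, stay at (x=6, y=4)
  U (up): (x=6, y=4) -> (x=6, y=3)
  U (up): (x=6, y=3) -> (x=6, y=2)
  R (right): blocked, stay at (x=6, y=2)
  R (right): blocked, stay at (x=6, y=2)
  L (left): (x=6, y=2) -> (x=5, y=2)
  U (up): (x=5, y=2) -> (x=5, y=1)
  L (left): (x=5, y=1) -> (x=4, y=1)
  L (left): blocked, stay at (x=4, y=1)
Final: (x=4, y=1)

Answer: Final position: (x=4, y=1)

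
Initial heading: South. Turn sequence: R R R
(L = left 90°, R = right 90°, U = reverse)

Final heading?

Start: South
  R (right (90° clockwise)) -> West
  R (right (90° clockwise)) -> North
  R (right (90° clockwise)) -> East
Final: East

Answer: Final heading: East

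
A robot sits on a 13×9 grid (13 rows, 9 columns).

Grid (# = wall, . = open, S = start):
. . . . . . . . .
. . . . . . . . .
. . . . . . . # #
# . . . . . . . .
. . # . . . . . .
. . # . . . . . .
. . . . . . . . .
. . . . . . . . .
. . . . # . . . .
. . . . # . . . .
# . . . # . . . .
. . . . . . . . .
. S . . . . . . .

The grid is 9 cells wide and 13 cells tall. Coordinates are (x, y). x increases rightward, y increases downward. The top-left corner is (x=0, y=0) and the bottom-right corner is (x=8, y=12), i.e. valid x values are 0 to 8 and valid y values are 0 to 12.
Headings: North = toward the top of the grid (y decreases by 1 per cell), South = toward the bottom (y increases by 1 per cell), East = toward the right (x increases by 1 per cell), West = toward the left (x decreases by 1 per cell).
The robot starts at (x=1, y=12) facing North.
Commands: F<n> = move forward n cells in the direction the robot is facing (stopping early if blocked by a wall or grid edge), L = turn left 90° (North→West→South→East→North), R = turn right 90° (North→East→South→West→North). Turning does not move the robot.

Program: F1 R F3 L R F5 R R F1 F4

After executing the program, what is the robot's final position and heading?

Answer: Final position: (x=3, y=11), facing West

Derivation:
Start: (x=1, y=12), facing North
  F1: move forward 1, now at (x=1, y=11)
  R: turn right, now facing East
  F3: move forward 3, now at (x=4, y=11)
  L: turn left, now facing North
  R: turn right, now facing East
  F5: move forward 4/5 (blocked), now at (x=8, y=11)
  R: turn right, now facing South
  R: turn right, now facing West
  F1: move forward 1, now at (x=7, y=11)
  F4: move forward 4, now at (x=3, y=11)
Final: (x=3, y=11), facing West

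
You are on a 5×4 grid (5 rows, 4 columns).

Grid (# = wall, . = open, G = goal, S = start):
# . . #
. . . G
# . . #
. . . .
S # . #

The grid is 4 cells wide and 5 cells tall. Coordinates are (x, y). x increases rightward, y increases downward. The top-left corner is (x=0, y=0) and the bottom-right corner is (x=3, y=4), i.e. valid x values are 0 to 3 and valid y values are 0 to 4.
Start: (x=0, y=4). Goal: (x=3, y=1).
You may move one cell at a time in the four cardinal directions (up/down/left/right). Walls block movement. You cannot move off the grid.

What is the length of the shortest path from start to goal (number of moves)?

Answer: Shortest path length: 6

Derivation:
BFS from (x=0, y=4) until reaching (x=3, y=1):
  Distance 0: (x=0, y=4)
  Distance 1: (x=0, y=3)
  Distance 2: (x=1, y=3)
  Distance 3: (x=1, y=2), (x=2, y=3)
  Distance 4: (x=1, y=1), (x=2, y=2), (x=3, y=3), (x=2, y=4)
  Distance 5: (x=1, y=0), (x=0, y=1), (x=2, y=1)
  Distance 6: (x=2, y=0), (x=3, y=1)  <- goal reached here
One shortest path (6 moves): (x=0, y=4) -> (x=0, y=3) -> (x=1, y=3) -> (x=2, y=3) -> (x=2, y=2) -> (x=2, y=1) -> (x=3, y=1)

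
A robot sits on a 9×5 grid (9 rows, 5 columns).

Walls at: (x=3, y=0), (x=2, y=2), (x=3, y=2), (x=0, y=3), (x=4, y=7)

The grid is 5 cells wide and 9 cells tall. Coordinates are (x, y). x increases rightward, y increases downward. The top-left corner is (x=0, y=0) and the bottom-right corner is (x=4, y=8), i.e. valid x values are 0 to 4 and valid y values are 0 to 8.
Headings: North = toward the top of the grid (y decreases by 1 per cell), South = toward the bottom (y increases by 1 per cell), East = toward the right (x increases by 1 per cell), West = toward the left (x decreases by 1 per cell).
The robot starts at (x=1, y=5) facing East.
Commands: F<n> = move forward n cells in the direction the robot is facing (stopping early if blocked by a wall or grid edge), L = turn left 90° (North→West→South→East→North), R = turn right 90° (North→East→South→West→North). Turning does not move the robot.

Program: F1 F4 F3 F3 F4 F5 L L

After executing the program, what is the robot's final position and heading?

Start: (x=1, y=5), facing East
  F1: move forward 1, now at (x=2, y=5)
  F4: move forward 2/4 (blocked), now at (x=4, y=5)
  F3: move forward 0/3 (blocked), now at (x=4, y=5)
  F3: move forward 0/3 (blocked), now at (x=4, y=5)
  F4: move forward 0/4 (blocked), now at (x=4, y=5)
  F5: move forward 0/5 (blocked), now at (x=4, y=5)
  L: turn left, now facing North
  L: turn left, now facing West
Final: (x=4, y=5), facing West

Answer: Final position: (x=4, y=5), facing West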